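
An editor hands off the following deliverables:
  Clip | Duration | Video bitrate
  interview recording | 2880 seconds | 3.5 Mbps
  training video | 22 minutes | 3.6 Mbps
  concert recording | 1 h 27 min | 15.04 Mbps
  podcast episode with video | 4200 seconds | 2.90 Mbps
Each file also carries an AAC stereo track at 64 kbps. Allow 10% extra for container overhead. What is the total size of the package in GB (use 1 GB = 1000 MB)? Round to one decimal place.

Audio: 64 kbps = 0.064 Mbps.
interview recording: 3.564 Mbps × 2880 s × 1.10 = 11290.8 Mb
training video: 3.664 Mbps × 1320 s × 1.10 = 5320.1 Mb
concert recording: 15.104 Mbps × 5220 s × 1.10 = 86727.2 Mb
podcast episode with video: 2.964 Mbps × 4200 s × 1.10 = 13693.7 Mb
Total: 117031.7 Mb = 14629.0 MB.
= 14.63 GB.

14.6 GB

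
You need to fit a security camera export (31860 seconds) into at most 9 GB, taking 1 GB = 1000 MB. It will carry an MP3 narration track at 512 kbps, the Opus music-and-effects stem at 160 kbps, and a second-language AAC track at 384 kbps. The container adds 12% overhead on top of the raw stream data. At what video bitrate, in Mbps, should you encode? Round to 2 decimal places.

0.96 Mbps

Budget: 9 GB = 72000.0 Mb.
Stream payload after overhead: 72000.0 / 1.12 = 64285.7 Mb.
Total bitrate budget: 64285.7 Mb / 31860 s = 2.018 Mbps.
Audio total: 512 + 160 + 384 = 1056 kbps = 1.056 Mbps.
Video: 2.018 − 1.056 = 0.962 Mbps.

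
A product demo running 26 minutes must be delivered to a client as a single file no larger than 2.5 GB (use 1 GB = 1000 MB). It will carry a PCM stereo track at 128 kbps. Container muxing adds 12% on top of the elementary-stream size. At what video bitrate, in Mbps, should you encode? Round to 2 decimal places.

Budget: 2.5 GB = 20000.0 Mb.
Stream payload after overhead: 20000.0 / 1.12 = 17857.1 Mb.
26 min = 1560 s
Total bitrate budget: 17857.1 Mb / 1560 s = 11.447 Mbps.
Audio: 128 kbps = 0.128 Mbps.
Video: 11.447 − 0.128 = 11.319 Mbps.

11.32 Mbps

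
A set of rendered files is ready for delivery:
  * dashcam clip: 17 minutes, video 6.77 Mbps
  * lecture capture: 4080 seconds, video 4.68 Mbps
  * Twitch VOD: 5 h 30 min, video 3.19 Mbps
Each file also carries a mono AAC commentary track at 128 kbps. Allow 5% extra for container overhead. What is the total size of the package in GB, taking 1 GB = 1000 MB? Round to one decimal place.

12.1 GB

Audio: 128 kbps = 0.128 Mbps.
dashcam clip: 6.898 Mbps × 1020 s × 1.05 = 7387.8 Mb
lecture capture: 4.808 Mbps × 4080 s × 1.05 = 20597.5 Mb
Twitch VOD: 3.318 Mbps × 19800 s × 1.05 = 68981.2 Mb
Total: 96966.4 Mb = 12120.8 MB.
= 12.12 GB.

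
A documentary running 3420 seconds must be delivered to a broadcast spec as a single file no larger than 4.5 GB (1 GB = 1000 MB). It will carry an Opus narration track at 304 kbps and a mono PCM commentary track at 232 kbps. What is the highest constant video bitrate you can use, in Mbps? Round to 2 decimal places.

Budget: 4.5 GB = 36000.0 Mb.
Total bitrate budget: 36000.0 Mb / 3420 s = 10.526 Mbps.
Audio total: 304 + 232 = 536 kbps = 0.536 Mbps.
Video: 10.526 − 0.536 = 9.990 Mbps.

9.99 Mbps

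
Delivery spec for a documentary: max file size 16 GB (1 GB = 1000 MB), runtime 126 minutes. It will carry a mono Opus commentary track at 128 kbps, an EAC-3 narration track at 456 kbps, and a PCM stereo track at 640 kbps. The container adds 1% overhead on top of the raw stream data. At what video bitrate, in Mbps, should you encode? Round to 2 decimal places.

Budget: 16 GB = 128000.0 Mb.
Stream payload after overhead: 128000.0 / 1.01 = 126732.7 Mb.
126 min = 7560 s
Total bitrate budget: 126732.7 Mb / 7560 s = 16.764 Mbps.
Audio total: 128 + 456 + 640 = 1224 kbps = 1.224 Mbps.
Video: 16.764 − 1.224 = 15.540 Mbps.

15.54 Mbps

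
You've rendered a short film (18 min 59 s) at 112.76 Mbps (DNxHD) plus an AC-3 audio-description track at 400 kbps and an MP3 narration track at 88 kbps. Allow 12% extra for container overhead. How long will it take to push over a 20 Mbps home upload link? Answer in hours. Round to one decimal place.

18 min 59 s = 1139 s
Audio total: 400 + 88 = 488 kbps = 0.488 Mbps.
Total bitrate: 113.248 Mbps.
File: 113.248 Mbps × 1139 s = 128989.5 Mb.
With 12% container overhead: ×1.12. → 144468.2 Mb.
At 20 Mbps: 144468.2 / 20 = 7223.4 s ≈ 2.01 hours.

2.0 hours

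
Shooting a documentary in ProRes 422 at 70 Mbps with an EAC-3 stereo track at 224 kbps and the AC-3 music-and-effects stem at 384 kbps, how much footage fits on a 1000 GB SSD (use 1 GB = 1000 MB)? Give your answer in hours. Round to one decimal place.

Audio total: 224 + 384 = 608 kbps = 0.608 Mbps.
Total bitrate: 70 + 0.608 = 70.608 Mbps.
Capacity: 1000 GB = 8,000,000 Mb.
Recording time: 8,000,000 / 70.608 = 113,302 s ≈ 31.5 hours.

31.5 hours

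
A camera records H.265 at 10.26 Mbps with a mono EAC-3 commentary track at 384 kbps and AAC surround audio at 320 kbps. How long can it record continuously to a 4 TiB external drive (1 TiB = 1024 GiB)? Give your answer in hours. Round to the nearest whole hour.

891 hours

Audio total: 384 + 320 = 704 kbps = 0.704 Mbps.
Total bitrate: 10.26 + 0.704 = 10.964 Mbps.
Capacity: 4 TiB = 35,184,372 Mb.
Recording time: 35,184,372 / 10.964 = 3,209,082 s ≈ 891 hours.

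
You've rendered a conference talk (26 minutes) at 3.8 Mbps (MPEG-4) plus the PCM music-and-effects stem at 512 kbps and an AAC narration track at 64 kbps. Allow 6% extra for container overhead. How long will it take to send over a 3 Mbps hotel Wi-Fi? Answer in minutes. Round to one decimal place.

26 min = 1560 s
Audio total: 512 + 64 = 576 kbps = 0.576 Mbps.
Total bitrate: 4.376 Mbps.
File: 4.376 Mbps × 1560 s = 6826.6 Mb.
With 6% container overhead: ×1.06. → 7236.2 Mb.
At 3 Mbps: 7236.2 / 3 = 2412.1 s ≈ 40.2 minutes.

40.2 minutes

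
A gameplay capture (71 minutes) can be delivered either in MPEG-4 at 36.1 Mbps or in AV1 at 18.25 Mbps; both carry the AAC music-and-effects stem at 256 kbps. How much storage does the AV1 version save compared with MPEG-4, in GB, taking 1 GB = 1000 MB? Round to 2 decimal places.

71 min = 4260 s
Audio: 256 kbps = 0.256 Mbps.
MPEG-4: 36.356 Mbps × 4260 s = 154876.6 Mb = 19.360 GB.
AV1: 18.506 Mbps × 4260 s = 78835.6 Mb = 9.854 GB.
Saving: 19.360 − 9.854 = 9.505 GB.

9.51 GB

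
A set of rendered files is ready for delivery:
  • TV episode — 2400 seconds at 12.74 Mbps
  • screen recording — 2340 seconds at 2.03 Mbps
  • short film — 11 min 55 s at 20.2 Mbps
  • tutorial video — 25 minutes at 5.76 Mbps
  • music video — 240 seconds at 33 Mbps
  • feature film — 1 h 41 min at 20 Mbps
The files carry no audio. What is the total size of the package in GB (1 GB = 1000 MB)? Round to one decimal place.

23.4 GB

TV episode: 12.740 Mbps × 2400 s = 30576.0 Mb
screen recording: 2.030 Mbps × 2340 s = 4750.2 Mb
short film: 20.200 Mbps × 715 s = 14443.0 Mb
tutorial video: 5.760 Mbps × 1500 s = 8640.0 Mb
music video: 33.000 Mbps × 240 s = 7920.0 Mb
feature film: 20.000 Mbps × 6060 s = 121200.0 Mb
Total: 187529.2 Mb = 23441.2 MB.
= 23.44 GB.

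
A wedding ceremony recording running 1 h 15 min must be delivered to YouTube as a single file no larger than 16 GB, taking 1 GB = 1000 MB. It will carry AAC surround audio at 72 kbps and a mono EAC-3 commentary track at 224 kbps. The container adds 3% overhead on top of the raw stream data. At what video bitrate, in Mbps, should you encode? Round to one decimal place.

Budget: 16 GB = 128000.0 Mb.
Stream payload after overhead: 128000.0 / 1.03 = 124271.8 Mb.
1 h 15 min = 75 min = 4500 s
Total bitrate budget: 124271.8 Mb / 4500 s = 27.616 Mbps.
Audio total: 72 + 224 = 296 kbps = 0.296 Mbps.
Video: 27.616 − 0.296 = 27.320 Mbps.

27.3 Mbps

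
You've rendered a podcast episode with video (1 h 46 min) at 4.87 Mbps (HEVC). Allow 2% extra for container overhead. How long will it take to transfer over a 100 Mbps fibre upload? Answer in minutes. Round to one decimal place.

5.3 minutes

1 h 46 min = 106 min = 6360 s
File: 4.870 Mbps × 6360 s = 30973.2 Mb.
With 2% container overhead: ×1.02. → 31592.7 Mb.
At 100 Mbps: 31592.7 / 100 = 315.9 s ≈ 5.27 minutes.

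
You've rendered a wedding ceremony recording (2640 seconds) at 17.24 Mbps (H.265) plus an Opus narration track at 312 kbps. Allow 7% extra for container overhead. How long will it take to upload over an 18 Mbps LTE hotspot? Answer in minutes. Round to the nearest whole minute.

46 minutes

Audio: 312 kbps = 0.312 Mbps.
Total bitrate: 17.552 Mbps.
File: 17.552 Mbps × 2640 s = 46337.3 Mb.
With 7% container overhead: ×1.07. → 49580.9 Mb.
At 18 Mbps: 49580.9 / 18 = 2754.5 s ≈ 45.9 minutes.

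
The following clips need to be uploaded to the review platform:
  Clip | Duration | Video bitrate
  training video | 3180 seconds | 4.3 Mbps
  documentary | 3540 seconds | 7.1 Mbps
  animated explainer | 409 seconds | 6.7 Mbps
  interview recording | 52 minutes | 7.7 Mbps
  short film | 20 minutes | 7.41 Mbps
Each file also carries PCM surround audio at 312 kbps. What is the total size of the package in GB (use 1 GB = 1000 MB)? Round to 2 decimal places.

9.75 GB

Audio: 312 kbps = 0.312 Mbps.
training video: 4.612 Mbps × 3180 s = 14666.2 Mb
documentary: 7.412 Mbps × 3540 s = 26238.5 Mb
animated explainer: 7.012 Mbps × 409 s = 2867.9 Mb
interview recording: 8.012 Mbps × 3120 s = 24997.4 Mb
short film: 7.722 Mbps × 1200 s = 9266.4 Mb
Total: 78036.4 Mb = 9754.5 MB.
= 9.755 GB.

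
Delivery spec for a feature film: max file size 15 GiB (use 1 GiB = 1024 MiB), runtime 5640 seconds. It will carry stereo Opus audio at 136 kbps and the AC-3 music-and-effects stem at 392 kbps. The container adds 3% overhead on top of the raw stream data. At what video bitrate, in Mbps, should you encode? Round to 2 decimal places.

Budget: 15 GiB = 128849.0 Mb.
Stream payload after overhead: 128849.0 / 1.03 = 125096.1 Mb.
Total bitrate budget: 125096.1 Mb / 5640 s = 22.180 Mbps.
Audio total: 136 + 392 = 528 kbps = 0.528 Mbps.
Video: 22.180 − 0.528 = 21.652 Mbps.

21.65 Mbps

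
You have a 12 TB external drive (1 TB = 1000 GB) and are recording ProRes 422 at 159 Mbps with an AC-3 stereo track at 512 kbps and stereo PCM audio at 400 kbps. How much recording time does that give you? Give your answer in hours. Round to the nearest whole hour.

167 hours

Audio total: 512 + 400 = 912 kbps = 0.912 Mbps.
Total bitrate: 159 + 0.912 = 159.912 Mbps.
Capacity: 12 TB = 96,000,000 Mb.
Recording time: 96,000,000 / 159.912 = 600,330 s ≈ 167 hours.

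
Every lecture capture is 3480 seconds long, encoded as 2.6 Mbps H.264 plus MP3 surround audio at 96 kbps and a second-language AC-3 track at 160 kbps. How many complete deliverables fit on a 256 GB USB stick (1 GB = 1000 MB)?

206

Audio total: 96 + 160 = 256 kbps = 0.256 Mbps.
Total bitrate: 2.856 Mbps.
Per item: 2.856 Mbps × 3480 s = 9,939 Mb = 1,242 MB.
Capacity: 256 GB = 2,048,000 Mb; 206.06 items → 206 complete.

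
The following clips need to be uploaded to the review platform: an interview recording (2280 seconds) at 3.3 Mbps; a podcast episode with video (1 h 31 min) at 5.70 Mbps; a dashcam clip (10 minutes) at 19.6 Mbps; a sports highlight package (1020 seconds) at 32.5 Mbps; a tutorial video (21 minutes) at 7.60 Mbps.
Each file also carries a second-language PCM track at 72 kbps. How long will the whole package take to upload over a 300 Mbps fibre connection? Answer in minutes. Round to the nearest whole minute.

5 minutes

Audio: 72 kbps = 0.072 Mbps.
interview recording: 3.372 Mbps × 2280 s = 7688.2 Mb
podcast episode with video: 5.772 Mbps × 5460 s = 31515.1 Mb
dashcam clip: 19.672 Mbps × 600 s = 11803.2 Mb
sports highlight package: 32.572 Mbps × 1020 s = 33223.4 Mb
tutorial video: 7.672 Mbps × 1260 s = 9666.7 Mb
Total: 93896.6 Mb = 11737.1 MB.
At 300 Mbps: 93896.6 / 300 = 313 s ≈ 5.22 minutes.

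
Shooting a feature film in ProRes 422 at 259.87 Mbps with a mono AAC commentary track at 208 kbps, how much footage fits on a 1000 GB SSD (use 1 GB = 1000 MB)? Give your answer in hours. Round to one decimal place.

8.5 hours

Audio: 208 kbps = 0.208 Mbps.
Total bitrate: 259.87 + 0.208 = 260.078 Mbps.
Capacity: 1000 GB = 8,000,000 Mb.
Recording time: 8,000,000 / 260.078 = 30,760 s ≈ 8.54 hours.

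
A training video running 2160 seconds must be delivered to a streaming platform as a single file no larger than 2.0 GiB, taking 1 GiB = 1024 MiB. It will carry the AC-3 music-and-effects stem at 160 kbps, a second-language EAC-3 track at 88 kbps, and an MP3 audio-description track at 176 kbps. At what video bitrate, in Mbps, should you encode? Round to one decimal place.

Budget: 2.0 GiB = 17179.9 Mb.
Total bitrate budget: 17179.9 Mb / 2160 s = 7.954 Mbps.
Audio total: 160 + 88 + 176 = 424 kbps = 0.424 Mbps.
Video: 7.954 − 0.424 = 7.530 Mbps.

7.5 Mbps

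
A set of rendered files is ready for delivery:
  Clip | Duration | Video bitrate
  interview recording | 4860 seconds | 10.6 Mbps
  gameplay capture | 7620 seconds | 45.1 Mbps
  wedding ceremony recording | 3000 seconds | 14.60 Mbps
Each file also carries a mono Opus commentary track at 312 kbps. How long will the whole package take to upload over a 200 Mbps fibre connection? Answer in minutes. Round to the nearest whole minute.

37 minutes

Audio: 312 kbps = 0.312 Mbps.
interview recording: 10.912 Mbps × 4860 s = 53032.3 Mb
gameplay capture: 45.412 Mbps × 7620 s = 346039.4 Mb
wedding ceremony recording: 14.912 Mbps × 3000 s = 44736.0 Mb
Total: 443807.8 Mb = 55476.0 MB.
At 200 Mbps: 443807.8 / 200 = 2219 s ≈ 37 minutes.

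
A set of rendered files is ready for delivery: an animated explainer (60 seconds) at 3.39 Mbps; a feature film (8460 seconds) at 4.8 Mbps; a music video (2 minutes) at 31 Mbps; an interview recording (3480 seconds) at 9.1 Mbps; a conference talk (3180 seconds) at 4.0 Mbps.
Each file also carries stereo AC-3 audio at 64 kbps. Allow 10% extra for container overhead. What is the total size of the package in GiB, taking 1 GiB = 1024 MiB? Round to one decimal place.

Audio: 64 kbps = 0.064 Mbps.
animated explainer: 3.454 Mbps × 60 s × 1.10 = 228.0 Mb
feature film: 4.864 Mbps × 8460 s × 1.10 = 45264.4 Mb
music video: 31.064 Mbps × 120 s × 1.10 = 4100.4 Mb
interview recording: 9.164 Mbps × 3480 s × 1.10 = 35079.8 Mb
conference talk: 4.064 Mbps × 3180 s × 1.10 = 14215.9 Mb
Total: 98888.5 Mb = 12361.1 MB.
= 11.51 GiB.

11.5 GiB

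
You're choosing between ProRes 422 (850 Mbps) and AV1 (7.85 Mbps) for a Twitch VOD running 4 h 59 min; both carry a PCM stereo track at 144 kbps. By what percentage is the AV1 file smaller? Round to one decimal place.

99.1%

4 h 59 min = 299 min = 17940 s
Audio: 144 kbps = 0.144 Mbps.
ProRes 422: 850.144 Mbps × 17940 s = 15251583.4 Mb = 1775.518 GiB.
AV1: 7.994 Mbps × 17940 s = 143412.4 Mb = 16.695 GiB.
Reduction: (1 − 16.695/1775.518) × 100 = 99.06%.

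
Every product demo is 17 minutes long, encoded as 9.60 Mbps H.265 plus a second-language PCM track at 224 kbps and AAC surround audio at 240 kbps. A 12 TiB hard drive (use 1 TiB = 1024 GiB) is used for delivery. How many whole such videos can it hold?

10282

17 min = 1020 s
Audio total: 224 + 240 = 464 kbps = 0.464 Mbps.
Total bitrate: 10.064 Mbps.
Per item: 10.064 Mbps × 1020 s = 10,265 Mb = 1,283 MB.
Capacity: 12 TiB = 105,553,116 Mb; 10282.54 items → 10282 complete.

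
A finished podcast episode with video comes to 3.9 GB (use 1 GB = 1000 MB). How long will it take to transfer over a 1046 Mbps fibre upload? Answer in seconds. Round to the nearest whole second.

File: 3.9 GB = 31200.0 Mb.
At 1046 Mbps: 31200.0 / 1046 = 29.8 s ≈ 29.8 seconds.

30 seconds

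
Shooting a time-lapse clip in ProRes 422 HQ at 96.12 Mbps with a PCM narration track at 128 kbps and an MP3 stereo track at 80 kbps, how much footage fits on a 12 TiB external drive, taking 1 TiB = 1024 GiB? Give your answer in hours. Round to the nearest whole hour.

304 hours

Audio total: 128 + 80 = 208 kbps = 0.208 Mbps.
Total bitrate: 96.12 + 0.208 = 96.328 Mbps.
Capacity: 12 TiB = 105,553,116 Mb.
Recording time: 105,553,116 / 96.328 = 1,095,768 s ≈ 304 hours.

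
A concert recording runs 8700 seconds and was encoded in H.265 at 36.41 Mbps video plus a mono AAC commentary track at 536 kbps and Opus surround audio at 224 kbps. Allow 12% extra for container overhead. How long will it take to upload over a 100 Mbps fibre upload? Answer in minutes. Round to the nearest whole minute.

60 minutes

Audio total: 536 + 224 = 760 kbps = 0.760 Mbps.
Total bitrate: 37.170 Mbps.
File: 37.170 Mbps × 8700 s = 323379.0 Mb.
With 12% container overhead: ×1.12. → 362184.5 Mb.
At 100 Mbps: 362184.5 / 100 = 3621.8 s ≈ 60.4 minutes.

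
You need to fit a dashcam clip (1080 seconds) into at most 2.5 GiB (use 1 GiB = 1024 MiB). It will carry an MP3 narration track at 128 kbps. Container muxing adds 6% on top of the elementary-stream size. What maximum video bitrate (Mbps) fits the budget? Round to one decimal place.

18.6 Mbps

Budget: 2.5 GiB = 21474.8 Mb.
Stream payload after overhead: 21474.8 / 1.06 = 20259.3 Mb.
Total bitrate budget: 20259.3 Mb / 1080 s = 18.759 Mbps.
Audio: 128 kbps = 0.128 Mbps.
Video: 18.759 − 0.128 = 18.631 Mbps.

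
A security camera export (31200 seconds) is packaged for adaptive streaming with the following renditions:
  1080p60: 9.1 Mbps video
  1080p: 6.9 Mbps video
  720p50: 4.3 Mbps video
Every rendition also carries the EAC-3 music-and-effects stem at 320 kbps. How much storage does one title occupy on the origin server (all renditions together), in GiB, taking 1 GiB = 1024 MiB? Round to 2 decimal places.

77.22 GiB

Audio: 320 kbps = 0.320 Mbps.
Sum of rendition bitrates: (9.1+0.320) + (6.9+0.320) + (4.3+0.320) = 21.260 Mbps.
× 31200 s = 663,312 Mb = 82,914 MB = 77.22 GiB.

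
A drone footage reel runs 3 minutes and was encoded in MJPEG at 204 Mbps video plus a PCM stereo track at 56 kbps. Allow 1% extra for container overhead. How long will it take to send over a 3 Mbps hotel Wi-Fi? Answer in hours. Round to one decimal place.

3.4 hours

3 min = 180 s
Audio: 56 kbps = 0.056 Mbps.
Total bitrate: 204.056 Mbps.
File: 204.056 Mbps × 180 s = 36730.1 Mb.
With 1% container overhead: ×1.01. → 37097.4 Mb.
At 3 Mbps: 37097.4 / 3 = 12365.8 s ≈ 3.43 hours.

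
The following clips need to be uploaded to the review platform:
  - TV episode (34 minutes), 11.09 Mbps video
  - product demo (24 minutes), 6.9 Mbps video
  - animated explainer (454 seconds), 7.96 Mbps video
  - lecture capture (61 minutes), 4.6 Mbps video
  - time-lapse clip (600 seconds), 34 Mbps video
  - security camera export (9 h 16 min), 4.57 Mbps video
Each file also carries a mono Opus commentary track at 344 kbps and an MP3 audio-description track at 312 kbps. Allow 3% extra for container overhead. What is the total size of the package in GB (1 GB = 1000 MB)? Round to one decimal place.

Audio total: 344 + 312 = 656 kbps = 0.656 Mbps.
TV episode: 11.746 Mbps × 2040 s × 1.03 = 24680.7 Mb
product demo: 7.556 Mbps × 1440 s × 1.03 = 11207.1 Mb
animated explainer: 8.616 Mbps × 454 s × 1.03 = 4029.0 Mb
lecture capture: 5.256 Mbps × 3660 s × 1.03 = 19814.1 Mb
time-lapse clip: 34.656 Mbps × 600 s × 1.03 = 21417.4 Mb
security camera export: 5.226 Mbps × 33360 s × 1.03 = 179569.5 Mb
Total: 260717.8 Mb = 32589.7 MB.
= 32.59 GB.

32.6 GB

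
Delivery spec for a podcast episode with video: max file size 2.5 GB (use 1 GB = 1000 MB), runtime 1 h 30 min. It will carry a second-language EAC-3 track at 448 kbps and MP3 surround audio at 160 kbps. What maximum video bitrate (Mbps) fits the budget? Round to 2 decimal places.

Budget: 2.5 GB = 20000.0 Mb.
1 h 30 min = 90 min = 5400 s
Total bitrate budget: 20000.0 Mb / 5400 s = 3.704 Mbps.
Audio total: 448 + 160 = 608 kbps = 0.608 Mbps.
Video: 3.704 − 0.608 = 3.096 Mbps.

3.10 Mbps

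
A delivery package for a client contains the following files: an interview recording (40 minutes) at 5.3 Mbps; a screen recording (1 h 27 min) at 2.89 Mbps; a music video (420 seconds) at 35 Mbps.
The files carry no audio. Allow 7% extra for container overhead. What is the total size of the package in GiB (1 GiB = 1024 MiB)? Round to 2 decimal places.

5.29 GiB

interview recording: 5.300 Mbps × 2400 s × 1.07 = 13610.4 Mb
screen recording: 2.890 Mbps × 5220 s × 1.07 = 16141.8 Mb
music video: 35.000 Mbps × 420 s × 1.07 = 15729.0 Mb
Total: 45481.2 Mb = 5685.2 MB.
= 5.295 GiB.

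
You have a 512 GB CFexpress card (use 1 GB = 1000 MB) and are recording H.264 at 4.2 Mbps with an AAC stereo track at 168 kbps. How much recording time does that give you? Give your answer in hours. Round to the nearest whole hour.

Audio: 168 kbps = 0.168 Mbps.
Total bitrate: 4.2 + 0.168 = 4.368 Mbps.
Capacity: 512 GB = 4,096,000 Mb.
Recording time: 4,096,000 / 4.368 = 937,729 s ≈ 260 hours.

260 hours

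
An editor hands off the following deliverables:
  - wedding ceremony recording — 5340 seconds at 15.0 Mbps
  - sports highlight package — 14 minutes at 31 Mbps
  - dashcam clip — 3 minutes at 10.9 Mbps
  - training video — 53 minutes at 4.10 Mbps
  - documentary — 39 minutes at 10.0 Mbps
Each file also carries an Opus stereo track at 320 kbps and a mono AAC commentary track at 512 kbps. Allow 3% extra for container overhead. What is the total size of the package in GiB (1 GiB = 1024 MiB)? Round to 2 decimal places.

Audio total: 320 + 512 = 832 kbps = 0.832 Mbps.
wedding ceremony recording: 15.832 Mbps × 5340 s × 1.03 = 87079.2 Mb
sports highlight package: 31.832 Mbps × 840 s × 1.03 = 27541.0 Mb
dashcam clip: 11.732 Mbps × 180 s × 1.03 = 2175.1 Mb
training video: 4.932 Mbps × 3180 s × 1.03 = 16154.3 Mb
documentary: 10.832 Mbps × 2340 s × 1.03 = 26107.3 Mb
Total: 159056.9 Mb = 19882.1 MB.
= 18.52 GiB.

18.52 GiB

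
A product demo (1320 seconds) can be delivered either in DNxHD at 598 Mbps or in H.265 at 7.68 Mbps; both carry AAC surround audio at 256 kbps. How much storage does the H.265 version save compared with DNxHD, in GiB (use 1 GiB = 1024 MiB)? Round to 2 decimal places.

Audio: 256 kbps = 0.256 Mbps.
DNxHD: 598.256 Mbps × 1320 s = 789697.9 Mb = 91.933 GiB.
H.265: 7.936 Mbps × 1320 s = 10475.5 Mb = 1.220 GiB.
Saving: 91.933 − 1.220 = 90.713 GiB.

90.71 GiB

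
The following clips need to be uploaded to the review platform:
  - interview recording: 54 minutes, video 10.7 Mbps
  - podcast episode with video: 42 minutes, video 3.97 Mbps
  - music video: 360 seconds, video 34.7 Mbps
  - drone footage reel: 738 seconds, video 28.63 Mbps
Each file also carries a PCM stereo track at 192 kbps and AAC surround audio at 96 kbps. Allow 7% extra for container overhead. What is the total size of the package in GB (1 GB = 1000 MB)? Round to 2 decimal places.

10.74 GB

Audio total: 192 + 96 = 288 kbps = 0.288 Mbps.
interview recording: 10.988 Mbps × 3240 s × 1.07 = 38093.2 Mb
podcast episode with video: 4.258 Mbps × 2520 s × 1.07 = 11481.3 Mb
music video: 34.988 Mbps × 360 s × 1.07 = 13477.4 Mb
drone footage reel: 28.918 Mbps × 738 s × 1.07 = 22835.4 Mb
Total: 85887.2 Mb = 10735.9 MB.
= 10.74 GB.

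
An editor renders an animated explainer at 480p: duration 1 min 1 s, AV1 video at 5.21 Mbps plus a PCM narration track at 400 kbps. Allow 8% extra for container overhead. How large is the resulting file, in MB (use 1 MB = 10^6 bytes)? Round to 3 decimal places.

1 min 1 s = 61 s
Audio: 400 kbps = 0.400 Mbps.
Total bitrate: 5.21 + 0.400 = 5.610 Mbps.
Stream data: 5.610 Mbps × 61 s = 342.2 Mb.
With 8% container overhead: ×1.08.
369.6 Mb ÷ 8 = 46.20 MB → 46.20 MB.

46.198 MB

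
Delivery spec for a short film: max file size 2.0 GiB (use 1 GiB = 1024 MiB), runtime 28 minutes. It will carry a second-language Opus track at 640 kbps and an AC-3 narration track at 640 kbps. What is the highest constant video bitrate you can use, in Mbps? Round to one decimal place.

Budget: 2.0 GiB = 17179.9 Mb.
28 min = 1680 s
Total bitrate budget: 17179.9 Mb / 1680 s = 10.226 Mbps.
Audio total: 640 + 640 = 1280 kbps = 1.280 Mbps.
Video: 10.226 − 1.280 = 8.946 Mbps.

8.9 Mbps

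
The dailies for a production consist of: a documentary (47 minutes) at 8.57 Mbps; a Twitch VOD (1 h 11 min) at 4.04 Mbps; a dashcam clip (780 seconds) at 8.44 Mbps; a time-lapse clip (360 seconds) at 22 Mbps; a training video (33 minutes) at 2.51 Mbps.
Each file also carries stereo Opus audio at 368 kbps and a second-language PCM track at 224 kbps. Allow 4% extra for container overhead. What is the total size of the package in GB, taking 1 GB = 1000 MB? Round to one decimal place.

8.7 GB

Audio total: 368 + 224 = 592 kbps = 0.592 Mbps.
documentary: 9.162 Mbps × 2820 s × 1.04 = 26870.3 Mb
Twitch VOD: 4.632 Mbps × 4260 s × 1.04 = 20521.6 Mb
dashcam clip: 9.032 Mbps × 780 s × 1.04 = 7326.8 Mb
time-lapse clip: 22.592 Mbps × 360 s × 1.04 = 8458.4 Mb
training video: 3.102 Mbps × 1980 s × 1.04 = 6387.6 Mb
Total: 69564.8 Mb = 8695.6 MB.
= 8.696 GB.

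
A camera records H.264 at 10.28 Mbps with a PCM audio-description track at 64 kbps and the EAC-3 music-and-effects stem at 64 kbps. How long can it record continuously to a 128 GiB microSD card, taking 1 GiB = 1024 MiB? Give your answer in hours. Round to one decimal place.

29.3 hours

Audio total: 64 + 64 = 128 kbps = 0.128 Mbps.
Total bitrate: 10.28 + 0.128 = 10.408 Mbps.
Capacity: 128 GiB = 1,099,512 Mb.
Recording time: 1,099,512 / 10.408 = 105,641 s ≈ 29.3 hours.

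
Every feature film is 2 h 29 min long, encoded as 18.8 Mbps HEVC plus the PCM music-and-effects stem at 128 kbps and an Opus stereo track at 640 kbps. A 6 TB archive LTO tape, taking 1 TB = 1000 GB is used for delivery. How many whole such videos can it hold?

2 h 29 min = 149 min = 8940 s
Audio total: 128 + 640 = 768 kbps = 0.768 Mbps.
Total bitrate: 19.568 Mbps.
Per item: 19.568 Mbps × 8940 s = 174,938 Mb = 21,867 MB.
Capacity: 6 TB = 48,000,000 Mb; 274.38 items → 274 complete.

274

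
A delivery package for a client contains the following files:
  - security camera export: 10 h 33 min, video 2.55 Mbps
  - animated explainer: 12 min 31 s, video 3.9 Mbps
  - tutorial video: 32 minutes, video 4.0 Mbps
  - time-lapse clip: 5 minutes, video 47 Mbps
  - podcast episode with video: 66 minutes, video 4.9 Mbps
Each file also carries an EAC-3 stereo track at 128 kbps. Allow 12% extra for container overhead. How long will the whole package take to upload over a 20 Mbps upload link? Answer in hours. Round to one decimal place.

2.3 hours

Audio: 128 kbps = 0.128 Mbps.
security camera export: 2.678 Mbps × 37980 s × 1.12 = 113915.7 Mb
animated explainer: 4.028 Mbps × 751 s × 1.12 = 3388.0 Mb
tutorial video: 4.128 Mbps × 1920 s × 1.12 = 8876.9 Mb
time-lapse clip: 47.128 Mbps × 300 s × 1.12 = 15835.0 Mb
podcast episode with video: 5.028 Mbps × 3960 s × 1.12 = 22300.2 Mb
Total: 164315.8 Mb = 20539.5 MB.
At 20 Mbps: 164315.8 / 20 = 8216 s ≈ 2.28 hours.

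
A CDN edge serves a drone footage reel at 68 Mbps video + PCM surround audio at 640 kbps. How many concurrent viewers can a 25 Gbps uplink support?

Audio: 640 kbps = 0.640 Mbps.
Per-viewer media rate: 68.640 Mbps.
25 Gbps = 25,000 Mbps; 25,000 / 68.640 = 364.22 → 364 viewers.

364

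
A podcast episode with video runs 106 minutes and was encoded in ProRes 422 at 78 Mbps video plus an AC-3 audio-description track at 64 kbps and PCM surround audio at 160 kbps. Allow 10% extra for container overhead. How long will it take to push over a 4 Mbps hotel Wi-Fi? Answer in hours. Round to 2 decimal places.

38.00 hours

106 min = 6360 s
Audio total: 64 + 160 = 224 kbps = 0.224 Mbps.
Total bitrate: 78.224 Mbps.
File: 78.224 Mbps × 6360 s = 497504.6 Mb.
With 10% container overhead: ×1.10. → 547255.1 Mb.
At 4 Mbps: 547255.1 / 4 = 136813.8 s ≈ 38 hours.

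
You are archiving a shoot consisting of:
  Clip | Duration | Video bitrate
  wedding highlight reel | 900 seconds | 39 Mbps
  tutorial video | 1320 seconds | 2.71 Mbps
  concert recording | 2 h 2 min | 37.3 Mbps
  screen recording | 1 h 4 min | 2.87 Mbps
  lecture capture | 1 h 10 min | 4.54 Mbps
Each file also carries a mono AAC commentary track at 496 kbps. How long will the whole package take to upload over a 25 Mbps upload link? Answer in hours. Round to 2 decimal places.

3.89 hours

Audio: 496 kbps = 0.496 Mbps.
wedding highlight reel: 39.496 Mbps × 900 s = 35546.4 Mb
tutorial video: 3.206 Mbps × 1320 s = 4231.9 Mb
concert recording: 37.796 Mbps × 7320 s = 276666.7 Mb
screen recording: 3.366 Mbps × 3840 s = 12925.4 Mb
lecture capture: 5.036 Mbps × 4200 s = 21151.2 Mb
Total: 350521.7 Mb = 43815.2 MB.
At 25 Mbps: 350521.7 / 25 = 14021 s ≈ 3.89 hours.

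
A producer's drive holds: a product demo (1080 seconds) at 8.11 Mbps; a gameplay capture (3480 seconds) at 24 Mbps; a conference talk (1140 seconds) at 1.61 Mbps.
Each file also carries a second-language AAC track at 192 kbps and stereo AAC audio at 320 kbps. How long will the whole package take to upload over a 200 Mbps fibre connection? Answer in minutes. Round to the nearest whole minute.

8 minutes

Audio total: 192 + 320 = 512 kbps = 0.512 Mbps.
product demo: 8.622 Mbps × 1080 s = 9311.8 Mb
gameplay capture: 24.512 Mbps × 3480 s = 85301.8 Mb
conference talk: 2.122 Mbps × 1140 s = 2419.1 Mb
Total: 97032.6 Mb = 12129.1 MB.
At 200 Mbps: 97032.6 / 200 = 485 s ≈ 8.09 minutes.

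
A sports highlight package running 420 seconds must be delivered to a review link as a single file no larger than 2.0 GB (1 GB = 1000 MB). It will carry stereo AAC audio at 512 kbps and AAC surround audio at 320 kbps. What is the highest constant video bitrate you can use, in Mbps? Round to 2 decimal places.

37.26 Mbps

Budget: 2.0 GB = 16000.0 Mb.
Total bitrate budget: 16000.0 Mb / 420 s = 38.095 Mbps.
Audio total: 512 + 320 = 832 kbps = 0.832 Mbps.
Video: 38.095 − 0.832 = 37.263 Mbps.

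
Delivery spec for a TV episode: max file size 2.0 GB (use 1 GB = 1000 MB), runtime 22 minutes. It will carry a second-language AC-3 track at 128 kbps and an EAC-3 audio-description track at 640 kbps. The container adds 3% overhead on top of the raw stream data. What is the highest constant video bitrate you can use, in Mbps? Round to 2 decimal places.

Budget: 2.0 GB = 16000.0 Mb.
Stream payload after overhead: 16000.0 / 1.03 = 15534.0 Mb.
22 min = 1320 s
Total bitrate budget: 15534.0 Mb / 1320 s = 11.768 Mbps.
Audio total: 128 + 640 = 768 kbps = 0.768 Mbps.
Video: 11.768 − 0.768 = 11.000 Mbps.

11.00 Mbps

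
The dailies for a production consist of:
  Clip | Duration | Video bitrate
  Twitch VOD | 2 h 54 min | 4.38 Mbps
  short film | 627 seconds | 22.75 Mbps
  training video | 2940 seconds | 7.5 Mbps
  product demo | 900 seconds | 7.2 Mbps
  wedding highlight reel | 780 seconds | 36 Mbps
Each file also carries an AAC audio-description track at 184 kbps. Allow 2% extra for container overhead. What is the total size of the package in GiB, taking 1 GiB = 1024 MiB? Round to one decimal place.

14.2 GiB

Audio: 184 kbps = 0.184 Mbps.
Twitch VOD: 4.564 Mbps × 10440 s × 1.02 = 48601.1 Mb
short film: 22.934 Mbps × 627 s × 1.02 = 14667.2 Mb
training video: 7.684 Mbps × 2940 s × 1.02 = 23042.8 Mb
product demo: 7.384 Mbps × 900 s × 1.02 = 6778.5 Mb
wedding highlight reel: 36.184 Mbps × 780 s × 1.02 = 28788.0 Mb
Total: 121877.6 Mb = 15234.7 MB.
= 14.19 GiB.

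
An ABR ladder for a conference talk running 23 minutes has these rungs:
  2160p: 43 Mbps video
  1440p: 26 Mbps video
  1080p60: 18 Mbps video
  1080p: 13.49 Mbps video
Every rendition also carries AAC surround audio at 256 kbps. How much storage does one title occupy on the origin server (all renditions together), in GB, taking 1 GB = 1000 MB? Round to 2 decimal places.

23 min = 1380 s
Audio: 256 kbps = 0.256 Mbps.
Sum of rendition bitrates: (43+0.256) + (26+0.256) + (18+0.256) + (13.49+0.256) = 101.514 Mbps.
× 1380 s = 140,089 Mb = 17,511 MB = 17.51 GB.

17.51 GB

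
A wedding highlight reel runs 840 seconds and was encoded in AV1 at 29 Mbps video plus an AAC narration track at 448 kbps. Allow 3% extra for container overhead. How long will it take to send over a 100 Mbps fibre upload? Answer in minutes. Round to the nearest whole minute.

4 minutes

Audio: 448 kbps = 0.448 Mbps.
Total bitrate: 29.448 Mbps.
File: 29.448 Mbps × 840 s = 24736.3 Mb.
With 3% container overhead: ×1.03. → 25478.4 Mb.
At 100 Mbps: 25478.4 / 100 = 254.8 s ≈ 4.25 minutes.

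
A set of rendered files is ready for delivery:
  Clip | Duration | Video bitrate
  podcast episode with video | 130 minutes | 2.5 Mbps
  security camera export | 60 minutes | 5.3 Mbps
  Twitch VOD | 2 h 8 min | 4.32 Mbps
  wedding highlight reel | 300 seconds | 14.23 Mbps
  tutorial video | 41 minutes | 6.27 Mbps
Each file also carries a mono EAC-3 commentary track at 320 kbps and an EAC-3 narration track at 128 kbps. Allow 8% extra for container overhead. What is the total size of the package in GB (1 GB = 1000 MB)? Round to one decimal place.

13.7 GB

Audio total: 320 + 128 = 448 kbps = 0.448 Mbps.
podcast episode with video: 2.948 Mbps × 7800 s × 1.08 = 24834.0 Mb
security camera export: 5.748 Mbps × 3600 s × 1.08 = 22348.2 Mb
Twitch VOD: 4.768 Mbps × 7680 s × 1.08 = 39547.7 Mb
wedding highlight reel: 14.678 Mbps × 300 s × 1.08 = 4755.7 Mb
tutorial video: 6.718 Mbps × 2460 s × 1.08 = 17848.4 Mb
Total: 109333.9 Mb = 13666.7 MB.
= 13.67 GB.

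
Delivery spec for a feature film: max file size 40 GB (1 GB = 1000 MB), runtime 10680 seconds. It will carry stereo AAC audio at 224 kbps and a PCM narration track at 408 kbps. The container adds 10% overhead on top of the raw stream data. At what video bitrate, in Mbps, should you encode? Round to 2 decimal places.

Budget: 40 GB = 320000.0 Mb.
Stream payload after overhead: 320000.0 / 1.10 = 290909.1 Mb.
Total bitrate budget: 290909.1 Mb / 10680 s = 27.239 Mbps.
Audio total: 224 + 408 = 632 kbps = 0.632 Mbps.
Video: 27.239 − 0.632 = 26.607 Mbps.

26.61 Mbps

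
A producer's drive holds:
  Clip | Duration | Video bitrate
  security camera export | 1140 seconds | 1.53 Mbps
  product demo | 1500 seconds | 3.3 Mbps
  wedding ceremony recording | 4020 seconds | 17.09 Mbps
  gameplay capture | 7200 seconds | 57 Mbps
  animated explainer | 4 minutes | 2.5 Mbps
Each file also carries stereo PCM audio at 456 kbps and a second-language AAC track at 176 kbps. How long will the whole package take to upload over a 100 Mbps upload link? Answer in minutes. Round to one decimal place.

Audio total: 456 + 176 = 632 kbps = 0.632 Mbps.
security camera export: 2.162 Mbps × 1140 s = 2464.7 Mb
product demo: 3.932 Mbps × 1500 s = 5898.0 Mb
wedding ceremony recording: 17.722 Mbps × 4020 s = 71242.4 Mb
gameplay capture: 57.632 Mbps × 7200 s = 414950.4 Mb
animated explainer: 3.132 Mbps × 240 s = 751.7 Mb
Total: 495307.2 Mb = 61913.4 MB.
At 100 Mbps: 495307.2 / 100 = 4953 s ≈ 82.6 minutes.

82.6 minutes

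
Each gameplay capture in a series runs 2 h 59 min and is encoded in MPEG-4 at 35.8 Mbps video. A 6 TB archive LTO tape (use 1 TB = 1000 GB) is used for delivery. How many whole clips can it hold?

2 h 59 min = 179 min = 10740 s
Per item: 35.800 Mbps × 10740 s = 384,492 Mb = 48,062 MB.
Capacity: 6 TB = 48,000,000 Mb; 124.84 items → 124 complete.

124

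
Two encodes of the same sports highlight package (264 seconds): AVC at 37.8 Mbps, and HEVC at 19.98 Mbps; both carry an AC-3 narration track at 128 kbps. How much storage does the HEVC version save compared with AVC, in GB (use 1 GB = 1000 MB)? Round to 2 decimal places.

Audio: 128 kbps = 0.128 Mbps.
AVC: 37.928 Mbps × 264 s = 10013.0 Mb = 1.252 GB.
HEVC: 20.108 Mbps × 264 s = 5308.5 Mb = 0.664 GB.
Saving: 1.252 − 0.664 = 0.588 GB.

0.59 GB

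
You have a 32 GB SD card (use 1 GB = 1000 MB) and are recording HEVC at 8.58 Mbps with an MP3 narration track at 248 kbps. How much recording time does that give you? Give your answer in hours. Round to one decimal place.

Audio: 248 kbps = 0.248 Mbps.
Total bitrate: 8.58 + 0.248 = 8.828 Mbps.
Capacity: 32 GB = 256,000 Mb.
Recording time: 256,000 / 8.828 = 28,999 s ≈ 8.06 hours.

8.1 hours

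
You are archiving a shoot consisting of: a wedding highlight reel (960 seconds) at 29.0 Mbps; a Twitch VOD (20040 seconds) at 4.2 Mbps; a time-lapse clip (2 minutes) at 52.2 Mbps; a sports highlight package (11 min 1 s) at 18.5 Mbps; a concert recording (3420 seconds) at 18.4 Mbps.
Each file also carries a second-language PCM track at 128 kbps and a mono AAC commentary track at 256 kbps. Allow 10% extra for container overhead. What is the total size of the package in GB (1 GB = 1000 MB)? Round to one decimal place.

Audio total: 128 + 256 = 384 kbps = 0.384 Mbps.
wedding highlight reel: 29.384 Mbps × 960 s × 1.10 = 31029.5 Mb
Twitch VOD: 4.584 Mbps × 20040 s × 1.10 = 101049.7 Mb
time-lapse clip: 52.584 Mbps × 120 s × 1.10 = 6941.1 Mb
sports highlight package: 18.884 Mbps × 661 s × 1.10 = 13730.6 Mb
concert recording: 18.784 Mbps × 3420 s × 1.10 = 70665.4 Mb
Total: 223416.3 Mb = 27927.0 MB.
= 27.93 GB.

27.9 GB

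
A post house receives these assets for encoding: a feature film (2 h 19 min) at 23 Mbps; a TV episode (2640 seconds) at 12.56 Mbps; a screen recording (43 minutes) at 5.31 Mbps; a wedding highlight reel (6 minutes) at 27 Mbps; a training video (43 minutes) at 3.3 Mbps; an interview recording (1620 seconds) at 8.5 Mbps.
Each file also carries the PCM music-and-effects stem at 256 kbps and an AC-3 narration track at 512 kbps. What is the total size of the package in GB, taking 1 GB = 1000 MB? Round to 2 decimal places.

35.57 GB

Audio total: 256 + 512 = 768 kbps = 0.768 Mbps.
feature film: 23.768 Mbps × 8340 s = 198225.1 Mb
TV episode: 13.328 Mbps × 2640 s = 35185.9 Mb
screen recording: 6.078 Mbps × 2580 s = 15681.2 Mb
wedding highlight reel: 27.768 Mbps × 360 s = 9996.5 Mb
training video: 4.068 Mbps × 2580 s = 10495.4 Mb
interview recording: 9.268 Mbps × 1620 s = 15014.2 Mb
Total: 284598.4 Mb = 35574.8 MB.
= 35.57 GB.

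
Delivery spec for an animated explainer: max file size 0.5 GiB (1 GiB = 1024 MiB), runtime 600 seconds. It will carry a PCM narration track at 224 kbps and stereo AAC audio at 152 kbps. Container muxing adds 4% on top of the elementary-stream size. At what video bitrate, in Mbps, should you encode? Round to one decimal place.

Budget: 0.5 GiB = 4295.0 Mb.
Stream payload after overhead: 4295.0 / 1.04 = 4129.8 Mb.
Total bitrate budget: 4129.8 Mb / 600 s = 6.883 Mbps.
Audio total: 224 + 152 = 376 kbps = 0.376 Mbps.
Video: 6.883 − 0.376 = 6.507 Mbps.

6.5 Mbps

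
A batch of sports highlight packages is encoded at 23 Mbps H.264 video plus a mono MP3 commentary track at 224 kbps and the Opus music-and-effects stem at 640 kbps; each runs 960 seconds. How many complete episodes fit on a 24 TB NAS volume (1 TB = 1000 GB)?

8380

Audio total: 224 + 640 = 864 kbps = 0.864 Mbps.
Total bitrate: 23.864 Mbps.
Per item: 23.864 Mbps × 960 s = 22,909 Mb = 2,864 MB.
Capacity: 24 TB = 192,000,000 Mb; 8380.82 items → 8380 complete.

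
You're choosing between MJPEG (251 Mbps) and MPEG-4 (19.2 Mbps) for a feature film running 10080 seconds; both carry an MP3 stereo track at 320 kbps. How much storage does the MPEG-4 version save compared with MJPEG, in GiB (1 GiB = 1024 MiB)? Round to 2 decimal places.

Audio: 320 kbps = 0.320 Mbps.
MJPEG: 251.320 Mbps × 10080 s = 2533305.6 Mb = 294.916 GiB.
MPEG-4: 19.520 Mbps × 10080 s = 196761.6 Mb = 22.906 GiB.
Saving: 294.916 − 22.906 = 272.010 GiB.

272.01 GiB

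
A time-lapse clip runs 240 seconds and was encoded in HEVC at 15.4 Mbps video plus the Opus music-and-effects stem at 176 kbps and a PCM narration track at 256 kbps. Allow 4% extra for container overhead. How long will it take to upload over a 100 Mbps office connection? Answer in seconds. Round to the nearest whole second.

40 seconds

Audio total: 176 + 256 = 432 kbps = 0.432 Mbps.
Total bitrate: 15.832 Mbps.
File: 15.832 Mbps × 240 s = 3799.7 Mb.
With 4% container overhead: ×1.04. → 3951.7 Mb.
At 100 Mbps: 3951.7 / 100 = 39.5 s ≈ 39.5 seconds.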